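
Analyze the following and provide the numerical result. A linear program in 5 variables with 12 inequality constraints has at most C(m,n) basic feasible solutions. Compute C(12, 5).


Each vertex corresponds to some choice of n active constraints out of m, so the number of vertices is at most C(m, n) = m! / (n!(m-n)!).
m = 12, n = 5
Numerator: 12 * 11 * 10 * 9 * 8
Denominator: 5! = 120
C(12, 5) = 792


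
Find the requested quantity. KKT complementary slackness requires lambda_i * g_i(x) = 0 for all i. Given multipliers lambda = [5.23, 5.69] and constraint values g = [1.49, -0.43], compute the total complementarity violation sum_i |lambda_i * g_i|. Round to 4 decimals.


KKT complementary slackness check:
lambda_1 * g_1 = 5.23 * 1.49 = 7.7927
lambda_2 * g_2 = 5.69 * -0.43 = -2.4467
Total violation = 7.7927 + 2.4467 = 10.2394


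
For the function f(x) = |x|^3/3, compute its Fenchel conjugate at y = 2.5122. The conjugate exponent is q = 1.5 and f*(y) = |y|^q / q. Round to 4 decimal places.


The conjugate exponent q satisfies 1/p + 1/q = 1.
p = 3, so q = 3/(3 - 1) = 1.5
|y|^q = 2.5122^1.5 = 3.9818
f*(2.5122) = 3.9818 / 1.5 = 2.6545


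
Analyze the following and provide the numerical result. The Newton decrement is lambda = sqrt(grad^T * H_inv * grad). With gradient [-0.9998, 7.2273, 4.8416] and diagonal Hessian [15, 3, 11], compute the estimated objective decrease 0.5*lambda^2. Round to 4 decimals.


Step 1: H is diagonal, so H^(-1) * g = [-0.0667, 2.4091, 0.4401].
Step 2: g^T H^(-1) g = sum_i g_i^2 / H_ii
  = (-0.9998)^2/15 + (7.2273)^2/3 + (4.8416)^2/11
  = 0.0666 + 17.4113 + 2.131 = 19.6089
Step 3: Objective decrease = 0.5 * g^T H^(-1) g = 9.8045


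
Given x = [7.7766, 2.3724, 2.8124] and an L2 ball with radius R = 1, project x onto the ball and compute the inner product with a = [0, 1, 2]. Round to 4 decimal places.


Step 1: Compute ||x|| (intermediates to 6 decimals).
||x|| = sqrt(7.7766^2 + 2.3724^2 + 2.8124^2) = 8.603103
Step 2: Project.
Since ||x|| > R, scale = R/||x|| = 1/8.603103 = 0.116237, proj(x) = scale * x
proj(x) = [0.903929, 0.275761, 0.326905]
Step 3: Dot product.
a^T * proj(x) = 0*0.903929 + 1*0.275761 + 2*0.326905 = 0.9296


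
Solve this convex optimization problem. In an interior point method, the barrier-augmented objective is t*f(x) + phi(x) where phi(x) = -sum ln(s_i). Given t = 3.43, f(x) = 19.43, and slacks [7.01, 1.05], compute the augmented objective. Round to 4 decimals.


Step 1: Compute log-barrier.
ln values: [1.9473, 0.0488]
phi = -(1.9473 + 0.0488) = -1.9961
Step 2: Compute augmented objective.
t*f(x) = 3.43*19.43 = 66.6449
Total = 66.6449 - 1.9961 = 64.6488


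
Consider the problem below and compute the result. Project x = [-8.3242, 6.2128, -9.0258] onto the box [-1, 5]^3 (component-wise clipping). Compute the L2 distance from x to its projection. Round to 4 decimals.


Project each component onto [-1, 5].
clip(-8.3242) = -1.0, clip(6.2128) = 5.0, clip(-9.0258) = -1.0
Projection = [-1.0, 5.0, -1.0]
Squared diffs: [53.6439, 1.4709, 64.4135]
Distance = sqrt(119.5283) = 10.9329


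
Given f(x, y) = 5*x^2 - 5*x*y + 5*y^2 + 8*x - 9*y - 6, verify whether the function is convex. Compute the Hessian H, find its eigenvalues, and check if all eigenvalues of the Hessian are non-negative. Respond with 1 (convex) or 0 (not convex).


The Hessian of f(x,y) = 5*x^2 - 5*x*y + 5*y^2 + 8*x - 9*y - 6 is:
H = [[10, -5], [-5, 10]]
Trace = 10 + 10 = 20
Determinant = 10*10 - (-5)^2 = 75
Discriminant = (20)^2 - 4*75 = 100.0
Eigenvalues: lambda_1 = 5.0, lambda_2 = 15.0
The function is convex.

1


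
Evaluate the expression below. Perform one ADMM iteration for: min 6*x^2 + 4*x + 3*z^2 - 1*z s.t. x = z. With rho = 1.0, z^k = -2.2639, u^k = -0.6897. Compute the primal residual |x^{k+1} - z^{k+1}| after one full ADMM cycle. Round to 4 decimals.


ADMM iteration with rho = 1.0, z^k = -2.2639, u^k = -0.6897
Step 1: x-update.
Minimize 6*x^2 + 4*x + (1.0/2)*(x + 2.2639 - 0.6897)^2
FOC: (2*6 + 1.0)*x = -4 + 1.0*(-2.2639 + 0.6897)
x^{k+1} = -0.4288
Step 2: z-update.
Minimize 3*z^2 - 1*z + (1.0/2)*(-0.4288 - z - 0.6897)^2
FOC: (2*3 + 1.0)*z = 1 + 1.0*(-0.4288 - 0.6897)
z^{k+1} = -0.0169
Step 3: u-update.
u^{k+1} = -0.6897 - 0.4288 + 0.0169 = -1.1016
Step 4: Primal residual = |-0.4288 + 0.0169| = 0.4119


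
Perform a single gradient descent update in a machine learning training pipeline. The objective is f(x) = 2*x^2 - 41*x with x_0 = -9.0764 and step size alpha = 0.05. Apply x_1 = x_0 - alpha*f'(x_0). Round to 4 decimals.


We compute the gradient at x_0 and apply the update.
f'(x) = 4*x - 41
f'(-9.0764) = 4*-9.0764 - 41 = -77.3056
x_1 = -9.0764 - 0.05*-77.3056 = -5.2111


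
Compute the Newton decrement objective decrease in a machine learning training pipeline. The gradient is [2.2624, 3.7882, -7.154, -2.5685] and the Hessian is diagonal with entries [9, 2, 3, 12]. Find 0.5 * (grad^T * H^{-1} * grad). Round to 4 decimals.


Step 1: H is diagonal, so H^(-1) * g = [0.2514, 1.8941, -2.3847, -0.214].
Step 2: g^T H^(-1) g = sum_i g_i^2 / H_ii
  = (2.2624)^2/9 + (3.7882)^2/2 + (-7.154)^2/3 + (-2.5685)^2/12
  = 0.5687 + 7.1752 + 17.0599 + 0.5498 = 25.3536
Step 3: Objective decrease = 0.5 * g^T H^(-1) g = 12.6768


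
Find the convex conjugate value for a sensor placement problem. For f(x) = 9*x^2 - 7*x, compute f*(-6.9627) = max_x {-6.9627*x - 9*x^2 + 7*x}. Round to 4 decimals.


f*(y) = sup_x {y*x - a*x^2 - b*x} = sup_x {(y-b)*x - a*x^2}
FOC: (y - b) - 2a*x = 0 => x* = (y - b)/(2a)
x* = (-6.9627 + 7)/(2*9) = 0.0021
f*(-6.9627) = (y-b)^2/(4a) = (-6.9627 + 7)^2/(4*9)
= 0.0014/36 = 0.0


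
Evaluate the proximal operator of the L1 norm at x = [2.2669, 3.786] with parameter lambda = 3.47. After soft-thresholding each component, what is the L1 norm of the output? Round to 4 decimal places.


Soft-thresholding with lambda = 3.47:
prox(2.2669) = sign(2.2669)*max(|2.2669| - 3.47, 0) = 0.0
prox(3.786) = sign(3.786)*max(|3.786| - 3.47, 0) = 0.316
prox(x) = [0.0, 0.316]
||prox(x)||_1 = 0.0 + 0.316 = 0.316


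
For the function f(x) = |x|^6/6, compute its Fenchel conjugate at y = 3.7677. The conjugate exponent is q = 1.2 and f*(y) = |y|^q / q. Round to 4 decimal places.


The conjugate exponent q satisfies 1/p + 1/q = 1.
p = 6, so q = 6/(6 - 1) = 1.2
|y|^q = 3.7677^1.2 = 4.9124
f*(3.7677) = 4.9124 / 1.2 = 4.0936


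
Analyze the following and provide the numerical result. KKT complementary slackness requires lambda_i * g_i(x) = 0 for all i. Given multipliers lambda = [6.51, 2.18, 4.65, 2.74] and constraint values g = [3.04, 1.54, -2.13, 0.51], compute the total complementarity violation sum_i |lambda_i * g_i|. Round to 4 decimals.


KKT complementary slackness check:
lambda_1 * g_1 = 6.51 * 3.04 = 19.7904
lambda_2 * g_2 = 2.18 * 1.54 = 3.3572
lambda_3 * g_3 = 4.65 * -2.13 = -9.9045
lambda_4 * g_4 = 2.74 * 0.51 = 1.3974
Total violation = 19.7904 + 3.3572 + 9.9045 + 1.3974 = 34.4495


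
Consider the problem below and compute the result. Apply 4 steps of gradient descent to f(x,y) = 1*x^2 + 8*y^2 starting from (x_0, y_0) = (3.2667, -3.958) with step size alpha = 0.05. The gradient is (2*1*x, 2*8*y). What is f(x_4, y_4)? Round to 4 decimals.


Gradient descent on f(x,y) = 1*x^2 + 8*y^2.
Starting point: (3.2667, -3.958), alpha = 0.05
Step 1: grad_x = 2*1*3.2667 = 6.5334, grad_y = 2*8*-3.958 = -63.328
  x_1 = 3.2667 - 0.05*6.5334 = 2.94
  y_1 = -3.958 - 0.05*-63.328 = -0.7916
Step 2: grad_x = 2*1*2.94 = 5.8801, grad_y = 2*8*-0.7916 = -12.6656
  x_2 = 2.94 - 0.05*5.8801 = 2.646
  y_2 = -0.7916 - 0.05*-12.6656 = -0.1583
Step 3: grad_x = 2*1*2.646 = 5.2921, grad_y = 2*8*-0.1583 = -2.5331
  x_3 = 2.646 - 0.05*5.2921 = 2.3814
  y_3 = -0.1583 - 0.05*-2.5331 = -0.0317
Step 4: grad_x = 2*1*2.3814 = 4.7628, grad_y = 2*8*-0.0317 = -0.5066
  x_4 = 2.3814 - 0.05*4.7628 = 2.1433
  y_4 = -0.0317 - 0.05*-0.5066 = -0.0063
f(2.1433, -0.0063) = 1*2.1433^2 + 8*(-0.0063)^2 = 4.594


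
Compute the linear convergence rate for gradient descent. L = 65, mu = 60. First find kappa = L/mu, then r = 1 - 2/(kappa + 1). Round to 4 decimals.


Step 1: Compute the condition number.
kappa = L/mu = 65/60 = 1.0833
Step 2: Compute the convergence rate.
r = 1 - 2/(kappa + 1) = 1 - 2*mu/(L + mu) = (L - mu)/(L + mu) = 5/125 = 0.04


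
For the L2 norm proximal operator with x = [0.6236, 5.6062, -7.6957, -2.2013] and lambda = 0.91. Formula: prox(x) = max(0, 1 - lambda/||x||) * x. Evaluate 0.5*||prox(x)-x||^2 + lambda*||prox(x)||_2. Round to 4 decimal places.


Step 1: Compute ||x||.
||x|| = 9.7922
Step 2: Compute scaling factor.
scale = max(0, 1 - 0.91/9.7922) = 0.9071
Step 3: prox(x) = [0.5656, 5.0852, -6.9805, -1.9967]
||prox(x)|| = 8.8822
Step 4: Proximal objective.
0.5*||prox-x||^2 = 0.4141
lambda*||prox|| = 8.0828
Total = 8.4969


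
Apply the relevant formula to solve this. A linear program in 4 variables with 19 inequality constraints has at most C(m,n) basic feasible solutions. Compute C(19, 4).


Each vertex corresponds to some choice of n active constraints out of m, so the number of vertices is at most C(m, n) = m! / (n!(m-n)!).
m = 19, n = 4
Numerator: 19 * 18 * 17 * 16
Denominator: 4! = 24
C(19, 4) = 3876


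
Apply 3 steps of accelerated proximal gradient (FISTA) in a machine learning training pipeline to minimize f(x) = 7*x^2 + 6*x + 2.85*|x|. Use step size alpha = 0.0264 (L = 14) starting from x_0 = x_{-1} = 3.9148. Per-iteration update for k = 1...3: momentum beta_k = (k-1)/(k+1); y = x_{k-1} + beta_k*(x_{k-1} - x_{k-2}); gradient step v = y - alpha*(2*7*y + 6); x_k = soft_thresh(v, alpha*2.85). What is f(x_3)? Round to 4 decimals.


FISTA on f(x) = 7*x^2 + 6*x + 2.85*|x|
L = 14, alpha = 0.0264
Iteration 1: beta = 0.0, y = 3.9148 + 0.0*(3.9148 - 3.9148) = 3.9148
  grad(y) = 60.8072, v = y - alpha*grad = 2.3095
  prox(v) = soft_thresh(2.3095, 0.0752) = 2.2342
Iteration 2: beta = 0.3333, y = 2.2342 + 0.3333*(2.2342 - 3.9148) = 1.6741
  grad(y) = 29.4369, v = y - alpha*grad = 0.8969
  prox(v) = soft_thresh(0.8969, 0.0752) = 0.8217
Iteration 3: beta = 0.5, y = 0.8217 + 0.5*(0.8217 - 2.2342) = 0.1154
  grad(y) = 7.6158, v = y - alpha*grad = -0.0856
  prox(v) = soft_thresh(-0.0856, 0.0752) = -0.0104
f(x_3) = 7*(-0.0104)^2 + 6*(-0.0104) + 2.85*|-0.0104| = -0.032


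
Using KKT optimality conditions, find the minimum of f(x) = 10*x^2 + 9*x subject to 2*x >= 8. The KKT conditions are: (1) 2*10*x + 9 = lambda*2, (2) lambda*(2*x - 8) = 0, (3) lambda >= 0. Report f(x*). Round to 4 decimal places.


Step 1: Try lambda = 0 (constraint inactive).
x_unc = -9/(2*10) = -0.45
Check: 2*-0.45 = -0.9 < 8 -- violated!
Step 2: Constraint must be active: 2*x = 8
x* = 8/2 = 4.0
lambda = (2*10*4.0 + 9)/2 = 44.5
Step 3: Compute optimal value.
f(x*) = 10*4.0^2 + 9*4.0 = 196.0


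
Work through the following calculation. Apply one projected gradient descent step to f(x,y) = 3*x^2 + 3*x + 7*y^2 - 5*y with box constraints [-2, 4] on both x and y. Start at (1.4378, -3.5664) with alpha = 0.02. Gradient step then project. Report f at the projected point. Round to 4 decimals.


Step 1: Compute gradient at (1.4378, -3.5664).
grad_x = 2*3*1.4378 + 3 = 11.6268
grad_y = 2*7*-3.5664 - 5 = -54.9296
Step 2: Gradient step.
x_raw = 1.4378 - 0.02*11.6268 = 1.2053
y_raw = -3.5664 - 0.02*-54.9296 = -2.4678
Step 3: Project onto [-2, 4].
x_proj = clip(1.2053) = 1.2053
y_proj = clip(-2.4678) = -2.0
Step 4: Evaluate f.
f(1.2053, -2.0) = 45.9738


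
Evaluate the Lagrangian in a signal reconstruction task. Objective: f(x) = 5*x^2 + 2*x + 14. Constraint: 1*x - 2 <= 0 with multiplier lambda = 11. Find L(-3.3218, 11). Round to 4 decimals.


Step 1: Evaluate f(x).
f(-3.3218) = 5*(-3.3218)^2 + 2*(-3.3218) + 14 = 62.5282
Step 2: Evaluate g(x).
g(-3.3218) = 1*-3.3218 - 2 = -5.3218
Step 3: Compute Lagrangian.
L = 62.5282 + 11*-5.3218 = 3.9884


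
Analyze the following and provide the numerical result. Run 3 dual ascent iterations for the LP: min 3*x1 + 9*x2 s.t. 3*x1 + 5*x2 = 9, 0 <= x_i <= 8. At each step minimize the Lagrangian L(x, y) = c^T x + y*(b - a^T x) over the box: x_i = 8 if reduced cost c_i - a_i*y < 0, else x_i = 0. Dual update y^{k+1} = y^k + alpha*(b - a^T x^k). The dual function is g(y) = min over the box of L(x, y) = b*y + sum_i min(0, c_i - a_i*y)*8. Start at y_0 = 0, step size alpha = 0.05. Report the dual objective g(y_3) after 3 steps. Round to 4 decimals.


Dual ascent for LP: min 3*x1 + 9*x2, 3*x1 + 5*x2 = 9, 0 <= x_i <= 8
Step 1: y^k = 0.0, reduced costs: (3.0, 9.0)
  x^k = (0.0, 0.0), subgradient = b - a^T x = 9.0
  y^{k+1} = 0.0 + 0.05*9.0 = 0.45
Step 2: y^k = 0.45, reduced costs: (1.65, 6.75)
  x^k = (0.0, 0.0), subgradient = b - a^T x = 9.0
  y^{k+1} = 0.45 + 0.05*9.0 = 0.9
Step 3: y^k = 0.9, reduced costs: (0.3, 4.5)
  x^k = (0.0, 0.0), subgradient = b - a^T x = 9.0
  y^{k+1} = 0.9 + 0.05*9.0 = 1.35
Dual objective at y_3 = 1.35: reduced costs (-1.05, 2.25), box minimizer x = (8.0, 0.0)
g(y_3) = b*y + (c1 - a1*y)*x1 + (c2 - a2*y)*x2 = 9*1.35 + (-1.05)*8.0 + 2.25*0.0 = 12.15 - 8.4 + 0.0 = 3.75


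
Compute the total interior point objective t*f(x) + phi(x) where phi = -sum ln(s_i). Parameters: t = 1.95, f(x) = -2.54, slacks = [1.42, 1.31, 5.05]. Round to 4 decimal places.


Step 1: Compute log-barrier.
ln values: [0.3507, 0.27, 1.6194]
phi = -(0.3507 + 0.27 + 1.6194) = -2.2401
Step 2: Compute augmented objective.
t*f(x) = 1.95*-2.54 = -4.953
Total = -4.953 - 2.2401 = -7.1931


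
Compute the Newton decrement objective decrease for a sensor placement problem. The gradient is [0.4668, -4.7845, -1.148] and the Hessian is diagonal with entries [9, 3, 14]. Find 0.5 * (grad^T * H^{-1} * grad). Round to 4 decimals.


Step 1: H is diagonal, so H^(-1) * g = [0.0519, -1.5948, -0.082].
Step 2: g^T H^(-1) g = sum_i g_i^2 / H_ii
  = (0.4668)^2/9 + (-4.7845)^2/3 + (-1.148)^2/14
  = 0.0242 + 7.6305 + 0.0941 = 7.7488
Step 3: Objective decrease = 0.5 * g^T H^(-1) g = 3.8744


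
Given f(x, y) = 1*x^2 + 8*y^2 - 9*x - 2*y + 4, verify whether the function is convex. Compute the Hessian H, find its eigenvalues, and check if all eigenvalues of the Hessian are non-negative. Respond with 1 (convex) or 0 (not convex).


The Hessian of f(x,y) = 1*x^2 + 8*y^2 - 9*x - 2*y + 4 is:
H = [[2, 0], [0, 16]]
Trace = 2 + 16 = 18
Determinant = 2*16 - (0)^2 = 32
Discriminant = (18)^2 - 4*32 = 196.0
Eigenvalues: lambda_1 = 2.0, lambda_2 = 16.0
The function is convex.

1


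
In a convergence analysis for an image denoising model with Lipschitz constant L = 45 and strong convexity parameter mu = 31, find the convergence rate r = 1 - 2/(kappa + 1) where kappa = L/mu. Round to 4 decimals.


Step 1: Compute the condition number.
kappa = L/mu = 45/31 = 1.4516
Step 2: Compute the convergence rate.
r = 1 - 2/(kappa + 1) = 1 - 2*mu/(L + mu) = (L - mu)/(L + mu) = 14/76 = 0.1842


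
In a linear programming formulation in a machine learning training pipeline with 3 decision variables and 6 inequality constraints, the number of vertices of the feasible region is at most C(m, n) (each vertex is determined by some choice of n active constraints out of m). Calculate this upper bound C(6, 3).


Each vertex corresponds to some choice of n active constraints out of m, so the number of vertices is at most C(m, n) = m! / (n!(m-n)!).
m = 6, n = 3
Numerator: 6 * 5 * 4
Denominator: 3! = 6
C(6, 3) = 20


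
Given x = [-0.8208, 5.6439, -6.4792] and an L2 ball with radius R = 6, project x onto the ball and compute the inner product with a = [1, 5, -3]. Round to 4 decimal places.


Step 1: Compute ||x|| (intermediates to 6 decimals).
||x|| = sqrt((-0.8208)^2 + 5.6439^2 + (-6.4792)^2) = 8.631764
Step 2: Project.
Since ||x|| > R, scale = R/||x|| = 6/8.631764 = 0.695107, proj(x) = scale * x
proj(x) = [-0.570544, 3.923114, -4.503737]
Step 3: Dot product.
a^T * proj(x) = 1*(-0.570544) + 5*3.923114 - 3*(-4.503737) = 32.5562


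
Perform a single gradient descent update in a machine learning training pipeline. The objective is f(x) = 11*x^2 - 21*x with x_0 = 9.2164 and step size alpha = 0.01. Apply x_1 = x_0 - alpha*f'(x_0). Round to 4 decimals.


We compute the gradient at x_0 and apply the update.
f'(x) = 22*x - 21
f'(9.2164) = 22*9.2164 - 21 = 181.7608
x_1 = 9.2164 - 0.01*181.7608 = 7.3988


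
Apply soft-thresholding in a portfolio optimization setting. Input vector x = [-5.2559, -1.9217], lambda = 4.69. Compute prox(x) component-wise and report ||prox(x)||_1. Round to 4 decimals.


Soft-thresholding with lambda = 4.69:
prox(-5.2559) = sign(-5.2559)*max(|-5.2559| - 4.69, 0) = -0.5659
prox(-1.9217) = sign(-1.9217)*max(|-1.9217| - 4.69, 0) = 0.0
prox(x) = [-0.5659, 0.0]
||prox(x)||_1 = 0.5659 + 0.0 = 0.5659


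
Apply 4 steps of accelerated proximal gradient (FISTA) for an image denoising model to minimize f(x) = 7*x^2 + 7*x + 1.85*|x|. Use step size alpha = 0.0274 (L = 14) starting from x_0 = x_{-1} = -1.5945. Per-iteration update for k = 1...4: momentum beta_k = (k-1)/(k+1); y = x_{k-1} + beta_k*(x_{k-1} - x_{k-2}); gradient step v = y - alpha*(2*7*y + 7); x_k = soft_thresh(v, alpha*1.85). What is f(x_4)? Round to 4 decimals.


FISTA on f(x) = 7*x^2 + 7*x + 1.85*|x|
L = 14, alpha = 0.0274
Iteration 1: beta = 0.0, y = -1.5945 + 0.0*(-1.5945 + 1.5945) = -1.5945
  grad(y) = -15.323, v = y - alpha*grad = -1.1746
  prox(v) = soft_thresh(-1.1746, 0.0507) = -1.124
Iteration 2: beta = 0.3333, y = -1.124 + 0.3333*(-1.124 + 1.5945) = -0.9671
  grad(y) = -6.5396, v = y - alpha*grad = -0.7879
  prox(v) = soft_thresh(-0.7879, 0.0507) = -0.7372
Iteration 3: beta = 0.5, y = -0.7372 + 0.5*(-0.7372 + 1.124) = -0.5439
  grad(y) = -0.6143, v = y - alpha*grad = -0.527
  prox(v) = soft_thresh(-0.527, 0.0507) = -0.4764
Iteration 4: beta = 0.6, y = -0.4764 + 0.6*(-0.4764 + 0.7372) = -0.3198
  grad(y) = 2.5224, v = y - alpha*grad = -0.3889
  prox(v) = soft_thresh(-0.3889, 0.0507) = -0.3383
f(x_4) = 7*(-0.3383)^2 + 7*(-0.3383) + 1.85*|-0.3383| = -0.9411


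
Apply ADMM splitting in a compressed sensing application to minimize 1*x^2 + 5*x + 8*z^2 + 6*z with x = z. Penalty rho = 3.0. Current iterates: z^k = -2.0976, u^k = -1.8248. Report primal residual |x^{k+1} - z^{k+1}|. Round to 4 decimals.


ADMM iteration with rho = 3.0, z^k = -2.0976, u^k = -1.8248
Step 1: x-update.
Minimize 1*x^2 + 5*x + (3.0/2)*(x + 2.0976 - 1.8248)^2
FOC: (2*1 + 3.0)*x = -5 + 3.0*(-2.0976 + 1.8248)
x^{k+1} = -1.1637
Step 2: z-update.
Minimize 8*z^2 + 6*z + (3.0/2)*(-1.1637 - z - 1.8248)^2
FOC: (2*8 + 3.0)*z = -6 + 3.0*(-1.1637 - 1.8248)
z^{k+1} = -0.7877
Step 3: u-update.
u^{k+1} = -1.8248 - 1.1637 + 0.7877 = -2.2008
Step 4: Primal residual = |-1.1637 + 0.7877| = 0.376


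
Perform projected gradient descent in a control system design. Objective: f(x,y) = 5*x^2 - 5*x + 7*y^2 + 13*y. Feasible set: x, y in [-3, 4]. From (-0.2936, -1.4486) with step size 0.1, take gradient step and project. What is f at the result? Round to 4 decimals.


Step 1: Compute gradient at (-0.2936, -1.4486).
grad_x = 2*5*-0.2936 - 5 = -7.936
grad_y = 2*7*-1.4486 + 13 = -7.2804
Step 2: Gradient step.
x_raw = -0.2936 - 0.1*-7.936 = 0.5
y_raw = -1.4486 - 0.1*-7.2804 = -0.7206
Step 3: Project onto [-3, 4].
x_proj = clip(0.5) = 0.5
y_proj = clip(-0.7206) = -0.7206
Step 4: Evaluate f.
f(0.5, -0.7206) = -6.9828


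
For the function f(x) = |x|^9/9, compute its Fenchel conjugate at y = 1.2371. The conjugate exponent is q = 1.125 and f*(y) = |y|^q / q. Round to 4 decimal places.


The conjugate exponent q satisfies 1/p + 1/q = 1.
p = 9, so q = 9/(9 - 1) = 1.125
|y|^q = 1.2371^1.125 = 1.2704
f*(1.2371) = 1.2704 / 1.125 = 1.1293


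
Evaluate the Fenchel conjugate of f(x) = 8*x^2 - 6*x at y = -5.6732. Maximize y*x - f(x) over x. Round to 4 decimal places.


f*(y) = sup_x {y*x - a*x^2 - b*x} = sup_x {(y-b)*x - a*x^2}
FOC: (y - b) - 2a*x = 0 => x* = (y - b)/(2a)
x* = (-5.6732 + 6)/(2*8) = 0.0204
f*(-5.6732) = (y-b)^2/(4a) = (-5.6732 + 6)^2/(4*8)
= 0.1068/32 = 0.0033


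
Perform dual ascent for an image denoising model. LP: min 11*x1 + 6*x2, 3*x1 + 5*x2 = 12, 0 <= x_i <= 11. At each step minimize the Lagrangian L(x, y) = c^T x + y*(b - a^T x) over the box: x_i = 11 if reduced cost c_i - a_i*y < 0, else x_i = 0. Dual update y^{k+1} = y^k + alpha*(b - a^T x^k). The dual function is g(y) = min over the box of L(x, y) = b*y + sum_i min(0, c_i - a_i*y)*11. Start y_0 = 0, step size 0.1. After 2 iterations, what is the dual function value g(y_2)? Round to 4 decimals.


Dual ascent for LP: min 11*x1 + 6*x2, 3*x1 + 5*x2 = 12, 0 <= x_i <= 11
Step 1: y^k = 0.0, reduced costs: (11.0, 6.0)
  x^k = (0.0, 0.0), subgradient = b - a^T x = 12.0
  y^{k+1} = 0.0 + 0.1*12.0 = 1.2
Step 2: y^k = 1.2, reduced costs: (7.4, 0.0)
  x^k = (0.0, 0.0), subgradient = b - a^T x = 12.0
  y^{k+1} = 1.2 + 0.1*12.0 = 2.4
Dual objective at y_2 = 2.4: reduced costs (3.8, -6.0), box minimizer x = (0.0, 11.0)
g(y_2) = b*y + (c1 - a1*y)*x1 + (c2 - a2*y)*x2 = 12*2.4 + 3.8*0.0 + (-6.0)*11.0 = 28.8 + 0.0 - 66.0 = -37.2


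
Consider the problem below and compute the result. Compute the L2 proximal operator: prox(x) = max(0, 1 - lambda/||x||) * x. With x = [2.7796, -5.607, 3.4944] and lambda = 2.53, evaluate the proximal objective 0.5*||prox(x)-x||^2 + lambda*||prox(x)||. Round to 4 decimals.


Step 1: Compute ||x||.
||x|| = 7.1677
Step 2: Compute scaling factor.
scale = max(0, 1 - 2.53/7.1677) = 0.647
Step 3: prox(x) = [1.7985, -3.6279, 2.261]
||prox(x)|| = 4.6377
Step 4: Proximal objective.
0.5*||prox-x||^2 = 3.2005
lambda*||prox|| = 11.7334
Total = 14.9337


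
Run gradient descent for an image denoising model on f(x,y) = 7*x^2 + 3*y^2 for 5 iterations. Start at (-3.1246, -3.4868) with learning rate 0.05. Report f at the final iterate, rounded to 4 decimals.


Gradient descent on f(x,y) = 7*x^2 + 3*y^2.
Starting point: (-3.1246, -3.4868), alpha = 0.05
Step 1: grad_x = 2*7*-3.1246 = -43.7444, grad_y = 2*3*-3.4868 = -20.9208
  x_1 = -3.1246 - 0.05*-43.7444 = -0.9374
  y_1 = -3.4868 - 0.05*-20.9208 = -2.4408
Step 2: grad_x = 2*7*-0.9374 = -13.1233, grad_y = 2*3*-2.4408 = -14.6446
  x_2 = -0.9374 - 0.05*-13.1233 = -0.2812
  y_2 = -2.4408 - 0.05*-14.6446 = -1.7085
Step 3: grad_x = 2*7*-0.2812 = -3.937, grad_y = 2*3*-1.7085 = -10.2512
  x_3 = -0.2812 - 0.05*-3.937 = -0.0844
  y_3 = -1.7085 - 0.05*-10.2512 = -1.196
Step 4: grad_x = 2*7*-0.0844 = -1.1811, grad_y = 2*3*-1.196 = -7.1758
  x_4 = -0.0844 - 0.05*-1.1811 = -0.0253
  y_4 = -1.196 - 0.05*-7.1758 = -0.8372
Step 5: grad_x = 2*7*-0.0253 = -0.3543, grad_y = 2*3*-0.8372 = -5.0231
  x_5 = -0.0253 - 0.05*-0.3543 = -0.0076
  y_5 = -0.8372 - 0.05*-5.0231 = -0.586
f(-0.0076, -0.586) = 7*(-0.0076)^2 + 3*(-0.586)^2 = 1.0307


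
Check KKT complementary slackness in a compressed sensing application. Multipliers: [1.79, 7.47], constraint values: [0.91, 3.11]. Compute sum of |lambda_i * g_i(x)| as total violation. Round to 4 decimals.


KKT complementary slackness check:
lambda_1 * g_1 = 1.79 * 0.91 = 1.6289
lambda_2 * g_2 = 7.47 * 3.11 = 23.2317
Total violation = 1.6289 + 23.2317 = 24.8606


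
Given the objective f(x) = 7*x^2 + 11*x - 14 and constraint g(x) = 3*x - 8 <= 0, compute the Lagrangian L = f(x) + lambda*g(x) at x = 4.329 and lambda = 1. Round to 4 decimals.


Step 1: Evaluate f(x).
f(4.329) = 7*4.329^2 + 11*4.329 - 14 = 164.8007
Step 2: Evaluate g(x).
g(4.329) = 3*4.329 - 8 = 4.987
Step 3: Compute Lagrangian.
L = 164.8007 + 1*4.987 = 169.7877


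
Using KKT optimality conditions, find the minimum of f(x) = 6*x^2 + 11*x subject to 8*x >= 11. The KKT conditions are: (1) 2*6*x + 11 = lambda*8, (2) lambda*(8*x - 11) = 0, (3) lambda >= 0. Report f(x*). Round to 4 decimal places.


Step 1: Try lambda = 0 (constraint inactive).
x_unc = -11/(2*6) = -0.9167
Check: 8*-0.9167 = -7.3336 < 11 -- violated!
Step 2: Constraint must be active: 8*x = 11
x* = 11/8 = 1.375
lambda = (2*6*1.375 + 11)/8 = 3.4375
Step 3: Compute optimal value.
f(x*) = 6*1.375^2 + 11*1.375 = 26.4688


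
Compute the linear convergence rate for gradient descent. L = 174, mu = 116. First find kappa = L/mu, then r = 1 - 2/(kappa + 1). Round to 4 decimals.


Step 1: Compute the condition number.
kappa = L/mu = 174/116 = 1.5
Step 2: Compute the convergence rate.
r = 1 - 2/(kappa + 1) = 1 - 2*mu/(L + mu) = (L - mu)/(L + mu) = 58/290 = 0.2


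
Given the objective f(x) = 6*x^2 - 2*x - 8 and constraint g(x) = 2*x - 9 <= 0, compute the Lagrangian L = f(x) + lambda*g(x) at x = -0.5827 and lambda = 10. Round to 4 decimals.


Step 1: Evaluate f(x).
f(-0.5827) = 6*(-0.5827)^2 - 2*(-0.5827) - 8 = -4.7974
Step 2: Evaluate g(x).
g(-0.5827) = 2*-0.5827 - 9 = -10.1654
Step 3: Compute Lagrangian.
L = -4.7974 + 10*-10.1654 = -106.4514


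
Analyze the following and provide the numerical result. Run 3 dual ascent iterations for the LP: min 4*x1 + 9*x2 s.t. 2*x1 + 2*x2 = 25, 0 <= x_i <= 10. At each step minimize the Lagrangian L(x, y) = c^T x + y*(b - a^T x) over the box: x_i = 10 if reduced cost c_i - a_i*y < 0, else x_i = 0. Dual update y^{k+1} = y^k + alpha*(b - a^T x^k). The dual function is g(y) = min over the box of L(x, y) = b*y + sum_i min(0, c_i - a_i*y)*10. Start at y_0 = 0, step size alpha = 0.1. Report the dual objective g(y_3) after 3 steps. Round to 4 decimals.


Dual ascent for LP: min 4*x1 + 9*x2, 2*x1 + 2*x2 = 25, 0 <= x_i <= 10
Step 1: y^k = 0.0, reduced costs: (4.0, 9.0)
  x^k = (0.0, 0.0), subgradient = b - a^T x = 25.0
  y^{k+1} = 0.0 + 0.1*25.0 = 2.5
Step 2: y^k = 2.5, reduced costs: (-1.0, 4.0)
  x^k = (10.0, 0.0), subgradient = b - a^T x = 5.0
  y^{k+1} = 2.5 + 0.1*5.0 = 3.0
Step 3: y^k = 3.0, reduced costs: (-2.0, 3.0)
  x^k = (10.0, 0.0), subgradient = b - a^T x = 5.0
  y^{k+1} = 3.0 + 0.1*5.0 = 3.5
Dual objective at y_3 = 3.5: reduced costs (-3.0, 2.0), box minimizer x = (10.0, 0.0)
g(y_3) = b*y + (c1 - a1*y)*x1 + (c2 - a2*y)*x2 = 25*3.5 + (-3.0)*10.0 + 2.0*0.0 = 87.5 - 30.0 + 0.0 = 57.5


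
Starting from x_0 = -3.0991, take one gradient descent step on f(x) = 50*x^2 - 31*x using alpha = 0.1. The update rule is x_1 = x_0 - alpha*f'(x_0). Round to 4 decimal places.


We compute the gradient at x_0 and apply the update.
f'(x) = 100*x - 31
f'(-3.0991) = 100*-3.0991 - 31 = -340.91
x_1 = -3.0991 - 0.1*-340.91 = 30.9919


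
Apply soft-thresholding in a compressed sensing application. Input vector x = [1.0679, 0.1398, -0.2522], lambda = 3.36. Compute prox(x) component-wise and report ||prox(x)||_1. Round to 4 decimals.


Soft-thresholding with lambda = 3.36:
prox(1.0679) = sign(1.0679)*max(|1.0679| - 3.36, 0) = 0.0
prox(0.1398) = sign(0.1398)*max(|0.1398| - 3.36, 0) = 0.0
prox(-0.2522) = sign(-0.2522)*max(|-0.2522| - 3.36, 0) = 0.0
prox(x) = [0.0, 0.0, 0.0]
||prox(x)||_1 = 0.0 + 0.0 + 0.0 = 0.0


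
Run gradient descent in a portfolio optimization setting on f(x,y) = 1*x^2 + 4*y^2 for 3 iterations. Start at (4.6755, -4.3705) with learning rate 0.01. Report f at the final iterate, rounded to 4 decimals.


Gradient descent on f(x,y) = 1*x^2 + 4*y^2.
Starting point: (4.6755, -4.3705), alpha = 0.01
Step 1: grad_x = 2*1*4.6755 = 9.351, grad_y = 2*4*-4.3705 = -34.964
  x_1 = 4.6755 - 0.01*9.351 = 4.582
  y_1 = -4.3705 - 0.01*-34.964 = -4.0209
Step 2: grad_x = 2*1*4.582 = 9.164, grad_y = 2*4*-4.0209 = -32.1669
  x_2 = 4.582 - 0.01*9.164 = 4.4904
  y_2 = -4.0209 - 0.01*-32.1669 = -3.6992
Step 3: grad_x = 2*1*4.4904 = 8.9807, grad_y = 2*4*-3.6992 = -29.5935
  x_3 = 4.4904 - 0.01*8.9807 = 4.4005
  y_3 = -3.6992 - 0.01*-29.5935 = -3.4033
f(4.4005, -3.4033) = 1*4.4005^2 + 4*(-3.4033)^2 = 65.6934


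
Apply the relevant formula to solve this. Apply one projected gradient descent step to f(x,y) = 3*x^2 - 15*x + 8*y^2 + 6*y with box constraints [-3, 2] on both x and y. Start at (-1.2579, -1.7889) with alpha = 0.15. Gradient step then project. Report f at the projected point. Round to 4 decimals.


Step 1: Compute gradient at (-1.2579, -1.7889).
grad_x = 2*3*-1.2579 - 15 = -22.5474
grad_y = 2*8*-1.7889 + 6 = -22.6224
Step 2: Gradient step.
x_raw = -1.2579 - 0.15*-22.5474 = 2.1242
y_raw = -1.7889 - 0.15*-22.6224 = 1.6045
Step 3: Project onto [-3, 2].
x_proj = clip(2.1242) = 2.0
y_proj = clip(1.6045) = 1.6045
Step 4: Evaluate f.
f(2.0, 1.6045) = 12.2211


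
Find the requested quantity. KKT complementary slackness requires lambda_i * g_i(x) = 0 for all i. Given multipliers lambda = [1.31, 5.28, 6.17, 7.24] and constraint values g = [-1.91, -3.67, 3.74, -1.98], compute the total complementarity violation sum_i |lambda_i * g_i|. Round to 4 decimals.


KKT complementary slackness check:
lambda_1 * g_1 = 1.31 * -1.91 = -2.5021
lambda_2 * g_2 = 5.28 * -3.67 = -19.3776
lambda_3 * g_3 = 6.17 * 3.74 = 23.0758
lambda_4 * g_4 = 7.24 * -1.98 = -14.3352
Total violation = 2.5021 + 19.3776 + 23.0758 + 14.3352 = 59.2907


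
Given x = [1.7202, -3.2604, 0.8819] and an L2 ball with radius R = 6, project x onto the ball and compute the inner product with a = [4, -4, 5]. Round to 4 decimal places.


Step 1: Compute ||x|| (intermediates to 6 decimals).
||x|| = sqrt(1.7202^2 + (-3.2604)^2 + 0.8819^2) = 3.790388
Step 2: Project.
Since ||x|| <= R, proj = x (no scaling needed).
proj(x) = [1.7202, -3.2604, 0.8819]
Step 3: Dot product.
a^T * proj(x) = 4*1.7202 - 4*(-3.2604) + 5*0.8819 = 24.3319


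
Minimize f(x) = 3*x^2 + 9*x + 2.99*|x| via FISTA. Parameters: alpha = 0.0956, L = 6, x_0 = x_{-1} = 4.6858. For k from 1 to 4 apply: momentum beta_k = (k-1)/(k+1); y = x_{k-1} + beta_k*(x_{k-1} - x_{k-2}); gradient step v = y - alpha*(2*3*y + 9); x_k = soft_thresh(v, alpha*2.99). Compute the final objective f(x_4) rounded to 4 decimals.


FISTA on f(x) = 3*x^2 + 9*x + 2.99*|x|
L = 6, alpha = 0.0956
Iteration 1: beta = 0.0, y = 4.6858 + 0.0*(4.6858 - 4.6858) = 4.6858
  grad(y) = 37.1148, v = y - alpha*grad = 1.1376
  prox(v) = soft_thresh(1.1376, 0.2858) = 0.8518
Iteration 2: beta = 0.3333, y = 0.8518 + 0.3333*(0.8518 - 4.6858) = -0.4262
  grad(y) = 6.4426, v = y - alpha*grad = -1.0421
  prox(v) = soft_thresh(-1.0421, 0.2858) = -0.7563
Iteration 3: beta = 0.5, y = -0.7563 + 0.5*(-0.7563 - 0.8518) = -1.5603
  grad(y) = -0.362, v = y - alpha*grad = -1.5257
  prox(v) = soft_thresh(-1.5257, 0.2858) = -1.2399
Iteration 4: beta = 0.6, y = -1.2399 + 0.6*(-1.2399 + 0.7563) = -1.53
  grad(y) = -0.1802, v = y - alpha*grad = -1.5128
  prox(v) = soft_thresh(-1.5128, 0.2858) = -1.227
f(x_4) = 3*(-1.227)^2 + 9*(-1.227) + 2.99*|-1.227| = -2.8577


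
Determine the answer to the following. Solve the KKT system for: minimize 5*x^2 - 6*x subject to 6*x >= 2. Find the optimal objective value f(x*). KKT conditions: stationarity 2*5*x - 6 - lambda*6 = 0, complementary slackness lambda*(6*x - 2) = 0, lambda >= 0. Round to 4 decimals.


Step 1: Try lambda = 0 (constraint inactive).
Stationarity: 2*5*x - 6 = 0
x* = 6/(2*5) = 0.6
Check constraint: 6*0.6 = 3.6 >= 2 -- satisfied.
Step 2: Compute optimal value.
f(x*) = 5*0.6^2 - 6*0.6 = -1.8


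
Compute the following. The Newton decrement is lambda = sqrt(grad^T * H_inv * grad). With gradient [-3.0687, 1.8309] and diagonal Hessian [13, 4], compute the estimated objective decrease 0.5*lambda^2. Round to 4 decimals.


Step 1: H is diagonal, so H^(-1) * g = [-0.2361, 0.4577].
Step 2: g^T H^(-1) g = sum_i g_i^2 / H_ii
  = (-3.0687)^2/13 + (1.8309)^2/4
  = 0.7244 + 0.838 = 1.5624
Step 3: Objective decrease = 0.5 * g^T H^(-1) g = 0.7812


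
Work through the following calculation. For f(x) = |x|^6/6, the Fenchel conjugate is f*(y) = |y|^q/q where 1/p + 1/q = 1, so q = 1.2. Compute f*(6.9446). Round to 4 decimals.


The conjugate exponent q satisfies 1/p + 1/q = 1.
p = 6, so q = 6/(6 - 1) = 1.2
|y|^q = 6.9446^1.2 = 10.2324
f*(6.9446) = 10.2324 / 1.2 = 8.527


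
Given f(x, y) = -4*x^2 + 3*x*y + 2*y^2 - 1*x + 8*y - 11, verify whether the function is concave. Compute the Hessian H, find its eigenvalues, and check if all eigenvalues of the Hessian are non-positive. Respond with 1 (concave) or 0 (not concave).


The Hessian of f(x,y) = -4*x^2 + 3*x*y + 2*y^2 - 1*x + 8*y - 11 is:
H = [[-8, 3], [3, 4]]
Trace = -8 + 4 = -4
Determinant = -8*4 - (3)^2 = -41
Discriminant = (-4)^2 - 4*-41 = 180.0
Eigenvalues: lambda_1 = -8.7082, lambda_2 = 4.7082
The function is not concave.

0


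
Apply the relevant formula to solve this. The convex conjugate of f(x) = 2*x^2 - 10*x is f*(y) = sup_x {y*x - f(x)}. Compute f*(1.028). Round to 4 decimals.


f*(y) = sup_x {y*x - a*x^2 - b*x} = sup_x {(y-b)*x - a*x^2}
FOC: (y - b) - 2a*x = 0 => x* = (y - b)/(2a)
x* = (1.028 + 10)/(2*2) = 2.757
f*(1.028) = (y-b)^2/(4a) = (1.028 + 10)^2/(4*2)
= 121.6168/8 = 15.2021


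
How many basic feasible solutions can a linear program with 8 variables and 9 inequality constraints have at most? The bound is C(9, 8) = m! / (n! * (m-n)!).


Each vertex corresponds to some choice of n active constraints out of m, so the number of vertices is at most C(m, n) = m! / (n!(m-n)!).
m = 9, n = 8
Numerator: 9 * 8 * 7 * 6 * 5 * 4 * 3 * 2
Denominator: 8! = 40320
C(9, 8) = 9


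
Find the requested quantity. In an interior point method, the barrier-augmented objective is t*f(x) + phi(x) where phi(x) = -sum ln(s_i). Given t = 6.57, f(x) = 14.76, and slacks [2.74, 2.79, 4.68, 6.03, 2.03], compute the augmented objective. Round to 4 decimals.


Step 1: Compute log-barrier.
ln values: [1.008, 1.026, 1.5433, 1.7967, 0.708]
phi = -(1.008 + 1.026 + 1.5433 + 1.7967 + 0.708) = -6.0821
Step 2: Compute augmented objective.
t*f(x) = 6.57*14.76 = 96.9732
Total = 96.9732 - 6.0821 = 90.8911


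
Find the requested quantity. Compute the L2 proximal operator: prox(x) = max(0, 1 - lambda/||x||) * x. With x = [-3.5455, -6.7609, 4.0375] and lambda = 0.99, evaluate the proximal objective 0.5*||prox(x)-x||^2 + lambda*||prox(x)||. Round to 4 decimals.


Step 1: Compute ||x||.
||x|| = 8.6361
Step 2: Compute scaling factor.
scale = max(0, 1 - 0.99/8.6361) = 0.8854
Step 3: prox(x) = [-3.1391, -5.9859, 3.5747]
||prox(x)|| = 7.6461
Step 4: Proximal objective.
0.5*||prox-x||^2 = 0.4901
lambda*||prox|| = 7.5696
Total = 8.0597


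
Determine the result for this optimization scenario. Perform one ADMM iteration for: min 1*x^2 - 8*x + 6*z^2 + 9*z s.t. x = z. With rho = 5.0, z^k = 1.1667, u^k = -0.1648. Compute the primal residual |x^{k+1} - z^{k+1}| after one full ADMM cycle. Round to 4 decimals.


ADMM iteration with rho = 5.0, z^k = 1.1667, u^k = -0.1648
Step 1: x-update.
Minimize 1*x^2 - 8*x + (5.0/2)*(x - 1.1667 - 0.1648)^2
FOC: (2*1 + 5.0)*x = 8 + 5.0*(1.1667 + 0.1648)
x^{k+1} = 2.0939
Step 2: z-update.
Minimize 6*z^2 + 9*z + (5.0/2)*(2.0939 - z - 0.1648)^2
FOC: (2*6 + 5.0)*z = -9 + 5.0*(2.0939 - 0.1648)
z^{k+1} = 0.038
Step 3: u-update.
u^{k+1} = -0.1648 + 2.0939 - 0.038 = 1.8911
Step 4: Primal residual = |2.0939 - 0.038| = 2.0559


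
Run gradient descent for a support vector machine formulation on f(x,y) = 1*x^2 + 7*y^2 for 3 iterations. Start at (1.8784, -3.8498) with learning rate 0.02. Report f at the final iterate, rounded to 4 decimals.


Gradient descent on f(x,y) = 1*x^2 + 7*y^2.
Starting point: (1.8784, -3.8498), alpha = 0.02
Step 1: grad_x = 2*1*1.8784 = 3.7568, grad_y = 2*7*-3.8498 = -53.8972
  x_1 = 1.8784 - 0.02*3.7568 = 1.8033
  y_1 = -3.8498 - 0.02*-53.8972 = -2.7719
Step 2: grad_x = 2*1*1.8033 = 3.6065, grad_y = 2*7*-2.7719 = -38.806
  x_2 = 1.8033 - 0.02*3.6065 = 1.7311
  y_2 = -2.7719 - 0.02*-38.806 = -1.9957
Step 3: grad_x = 2*1*1.7311 = 3.4623, grad_y = 2*7*-1.9957 = -27.9403
  x_3 = 1.7311 - 0.02*3.4623 = 1.6619
  y_3 = -1.9957 - 0.02*-27.9403 = -1.4369
f(1.6619, -1.4369) = 1*1.6619^2 + 7*(-1.4369)^2 = 17.2152


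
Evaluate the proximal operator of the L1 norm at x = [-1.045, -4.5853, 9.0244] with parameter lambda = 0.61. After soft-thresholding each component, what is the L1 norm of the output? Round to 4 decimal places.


Soft-thresholding with lambda = 0.61:
prox(-1.045) = sign(-1.045)*max(|-1.045| - 0.61, 0) = -0.435
prox(-4.5853) = sign(-4.5853)*max(|-4.5853| - 0.61, 0) = -3.9753
prox(9.0244) = sign(9.0244)*max(|9.0244| - 0.61, 0) = 8.4144
prox(x) = [-0.435, -3.9753, 8.4144]
||prox(x)||_1 = 0.435 + 3.9753 + 8.4144 = 12.8247


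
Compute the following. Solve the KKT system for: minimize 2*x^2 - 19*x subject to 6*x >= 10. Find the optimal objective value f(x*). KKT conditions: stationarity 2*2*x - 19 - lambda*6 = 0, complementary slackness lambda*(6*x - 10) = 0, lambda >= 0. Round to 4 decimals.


Step 1: Try lambda = 0 (constraint inactive).
Stationarity: 2*2*x - 19 = 0
x* = 19/(2*2) = 4.75
Check constraint: 6*4.75 = 28.5 >= 10 -- satisfied.
Step 2: Compute optimal value.
f(x*) = 2*4.75^2 - 19*4.75 = -45.125


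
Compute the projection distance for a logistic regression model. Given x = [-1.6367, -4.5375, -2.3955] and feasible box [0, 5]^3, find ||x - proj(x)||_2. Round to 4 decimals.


Project each component onto [0, 5].
clip(-1.6367) = 0.0, clip(-4.5375) = 0.0, clip(-2.3955) = 0.0
Projection = [0.0, 0.0, 0.0]
Squared diffs: [2.6788, 20.5889, 5.7384]
Distance = sqrt(29.0061) = 5.3857


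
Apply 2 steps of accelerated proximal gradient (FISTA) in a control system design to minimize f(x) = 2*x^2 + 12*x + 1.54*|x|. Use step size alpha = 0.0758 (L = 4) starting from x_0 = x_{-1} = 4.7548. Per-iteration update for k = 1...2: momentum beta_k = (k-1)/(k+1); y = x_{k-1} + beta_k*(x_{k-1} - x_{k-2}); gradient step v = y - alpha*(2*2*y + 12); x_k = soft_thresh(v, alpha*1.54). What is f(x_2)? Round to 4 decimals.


FISTA on f(x) = 2*x^2 + 12*x + 1.54*|x|
L = 4, alpha = 0.0758
Iteration 1: beta = 0.0, y = 4.7548 + 0.0*(4.7548 - 4.7548) = 4.7548
  grad(y) = 31.0192, v = y - alpha*grad = 2.4035
  prox(v) = soft_thresh(2.4035, 0.1167) = 2.2868
Iteration 2: beta = 0.3333, y = 2.2868 + 0.3333*(2.2868 - 4.7548) = 1.4642
  grad(y) = 17.8566, v = y - alpha*grad = 0.1106
  prox(v) = soft_thresh(0.1106, 0.1167) = 0.0
f(x_2) = 2*0.0^2 + 12*0.0 + 1.54*|0.0| = 0.0


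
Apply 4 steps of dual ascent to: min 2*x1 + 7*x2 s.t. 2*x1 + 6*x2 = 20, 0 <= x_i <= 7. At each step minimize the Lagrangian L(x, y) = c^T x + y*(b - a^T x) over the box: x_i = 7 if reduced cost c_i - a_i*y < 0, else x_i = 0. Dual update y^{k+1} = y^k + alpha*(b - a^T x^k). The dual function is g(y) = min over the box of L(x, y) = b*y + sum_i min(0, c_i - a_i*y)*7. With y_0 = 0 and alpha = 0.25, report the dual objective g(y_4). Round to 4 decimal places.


Dual ascent for LP: min 2*x1 + 7*x2, 2*x1 + 6*x2 = 20, 0 <= x_i <= 7
Step 1: y^k = 0.0, reduced costs: (2.0, 7.0)
  x^k = (0.0, 0.0), subgradient = b - a^T x = 20.0
  y^{k+1} = 0.0 + 0.25*20.0 = 5.0
Step 2: y^k = 5.0, reduced costs: (-8.0, -23.0)
  x^k = (7.0, 7.0), subgradient = b - a^T x = -36.0
  y^{k+1} = 5.0 + 0.25*-36.0 = -4.0
Step 3: y^k = -4.0, reduced costs: (10.0, 31.0)
  x^k = (0.0, 0.0), subgradient = b - a^T x = 20.0
  y^{k+1} = -4.0 + 0.25*20.0 = 1.0
Step 4: y^k = 1.0, reduced costs: (0.0, 1.0)
  x^k = (0.0, 0.0), subgradient = b - a^T x = 20.0
  y^{k+1} = 1.0 + 0.25*20.0 = 6.0
Dual objective at y_4 = 6.0: reduced costs (-10.0, -29.0), box minimizer x = (7.0, 7.0)
g(y_4) = b*y + (c1 - a1*y)*x1 + (c2 - a2*y)*x2 = 20*6.0 + (-10.0)*7.0 + (-29.0)*7.0 = 120.0 - 70.0 - 203.0 = -153.0


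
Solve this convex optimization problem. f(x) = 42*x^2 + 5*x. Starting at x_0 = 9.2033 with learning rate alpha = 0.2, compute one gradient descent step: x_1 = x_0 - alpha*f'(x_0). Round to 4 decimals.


We compute the gradient at x_0 and apply the update.
f'(x) = 84*x + 5
f'(9.2033) = 84*9.2033 + 5 = 778.0772
x_1 = 9.2033 - 0.2*778.0772 = -146.4121


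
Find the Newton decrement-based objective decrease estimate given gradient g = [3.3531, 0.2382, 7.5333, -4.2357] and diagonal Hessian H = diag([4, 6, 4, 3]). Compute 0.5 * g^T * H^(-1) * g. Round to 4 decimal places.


Step 1: H is diagonal, so H^(-1) * g = [0.8383, 0.0397, 1.8833, -1.4119].
Step 2: g^T H^(-1) g = sum_i g_i^2 / H_ii
  = (3.3531)^2/4 + (0.2382)^2/6 + (7.5333)^2/4 + (-4.2357)^2/3
  = 2.8108 + 0.0095 + 14.1877 + 5.9804 = 22.9883
Step 3: Objective decrease = 0.5 * g^T H^(-1) g = 11.4942


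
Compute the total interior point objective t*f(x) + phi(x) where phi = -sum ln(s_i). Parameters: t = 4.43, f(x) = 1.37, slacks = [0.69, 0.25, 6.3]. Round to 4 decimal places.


Step 1: Compute log-barrier.
ln values: [-0.3711, -1.3863, 1.8405]
phi = -(-0.3711 - 1.3863 + 1.8405) = -0.0832
Step 2: Compute augmented objective.
t*f(x) = 4.43*1.37 = 6.0691
Total = 6.0691 - 0.0832 = 5.9859
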